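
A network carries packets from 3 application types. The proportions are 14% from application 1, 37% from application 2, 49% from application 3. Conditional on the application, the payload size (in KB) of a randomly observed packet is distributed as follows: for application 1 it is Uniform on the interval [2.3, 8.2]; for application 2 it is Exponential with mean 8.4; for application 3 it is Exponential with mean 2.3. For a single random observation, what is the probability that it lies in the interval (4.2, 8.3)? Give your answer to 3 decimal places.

Conditional on each application, P(4.2 < X < 8.3): 1: 0.677966; 2: 0.234246; 3: 0.133955.
By total probability, P(4.2 < X < 8.3) = 0.14·0.677966 + 0.37·0.234246 + 0.49·0.133955 = 0.247224.

0.247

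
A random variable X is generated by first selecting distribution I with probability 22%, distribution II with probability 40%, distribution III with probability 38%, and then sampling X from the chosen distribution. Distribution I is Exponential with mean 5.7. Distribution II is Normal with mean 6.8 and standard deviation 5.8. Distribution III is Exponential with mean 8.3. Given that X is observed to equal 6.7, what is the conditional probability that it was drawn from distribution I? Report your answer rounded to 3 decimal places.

0.199

Likelihoods f(6.7 | ·): I: 0.054155; II: 0.0687729; III: 0.0537461.
Posterior ∝ prior × likelihood. Numerator for I: 0.22·0.054155 = 0.0119141.
Normalizing constant: 0.22·0.054155 + 0.4·0.0687729 + 0.38·0.0537461 = 0.0598468.
P(I | observation) = 0.0119141 / 0.0598468 = 0.199077.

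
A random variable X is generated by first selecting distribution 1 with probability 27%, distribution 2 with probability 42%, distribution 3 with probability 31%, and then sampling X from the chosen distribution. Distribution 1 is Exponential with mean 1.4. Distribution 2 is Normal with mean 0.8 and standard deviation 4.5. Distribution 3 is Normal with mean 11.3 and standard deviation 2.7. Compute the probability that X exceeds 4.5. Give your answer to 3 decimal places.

Conditional on each component, P(X > 4.5): 1: 0.040184; 2: 0.205475; 3: 0.994108.
By total probability, P(X > 4.5) = 0.27·0.040184 + 0.42·0.205475 + 0.31·0.994108 = 0.405323.

0.405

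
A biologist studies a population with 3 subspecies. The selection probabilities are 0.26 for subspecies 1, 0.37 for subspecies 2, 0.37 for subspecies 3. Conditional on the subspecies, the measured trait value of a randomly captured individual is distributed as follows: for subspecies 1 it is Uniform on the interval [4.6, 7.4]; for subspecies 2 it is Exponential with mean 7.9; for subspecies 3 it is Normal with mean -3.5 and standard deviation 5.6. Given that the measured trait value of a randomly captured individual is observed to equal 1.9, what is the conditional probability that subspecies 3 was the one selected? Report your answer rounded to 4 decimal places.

Likelihoods f(1.9 | ·): 1: 0; 2: 0.0995227; 3: 0.0447516.
Posterior ∝ prior × likelihood. Numerator for 3: 0.37·0.0447516 = 0.0165581.
Normalizing constant: 0.26·0 + 0.37·0.0995227 + 0.37·0.0447516 = 0.0533815.
P(3 | observation) = 0.0165581 / 0.0533815 = 0.310184.

0.3102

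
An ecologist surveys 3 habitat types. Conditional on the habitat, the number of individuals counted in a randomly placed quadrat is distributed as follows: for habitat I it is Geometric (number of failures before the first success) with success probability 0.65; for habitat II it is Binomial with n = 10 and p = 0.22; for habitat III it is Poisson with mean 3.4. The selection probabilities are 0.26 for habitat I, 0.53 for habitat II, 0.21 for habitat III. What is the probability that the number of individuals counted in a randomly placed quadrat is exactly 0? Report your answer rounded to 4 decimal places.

Conditional on each habitat, P(X = 0): I: 0.65; II: 0.0833578; III: 0.0333733.
By total probability, P(X = 0) = 0.26·0.65 + 0.53·0.0833578 + 0.21·0.0333733 = 0.220188.

0.2202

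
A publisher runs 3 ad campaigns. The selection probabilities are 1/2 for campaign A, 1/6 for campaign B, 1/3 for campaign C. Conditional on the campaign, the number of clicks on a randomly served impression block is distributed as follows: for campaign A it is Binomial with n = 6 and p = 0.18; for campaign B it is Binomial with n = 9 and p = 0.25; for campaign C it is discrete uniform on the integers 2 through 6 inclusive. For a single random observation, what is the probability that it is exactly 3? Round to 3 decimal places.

0.138

Conditional on each campaign, P(X = 3): A: 0.0643116; B: 0.233597; C: 0.2.
By total probability, P(X = 3) = 0.5·0.0643116 + 0.166667·0.233597 + 0.333333·0.2 = 0.137755.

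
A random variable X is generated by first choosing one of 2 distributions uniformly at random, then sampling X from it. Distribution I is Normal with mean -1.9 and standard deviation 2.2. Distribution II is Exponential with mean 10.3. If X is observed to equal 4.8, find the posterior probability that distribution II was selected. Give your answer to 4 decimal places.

0.9720

Likelihoods f(4.8 | ·): I: 0.00175587; II: 0.0609219.
Posterior ∝ prior × likelihood. Numerator for II: 0.5·0.0609219 = 0.0304609.
Normalizing constant: 0.5·0.00175587 + 0.5·0.0609219 = 0.0313389.
P(II | observation) = 0.0304609 / 0.0313389 = 0.971986.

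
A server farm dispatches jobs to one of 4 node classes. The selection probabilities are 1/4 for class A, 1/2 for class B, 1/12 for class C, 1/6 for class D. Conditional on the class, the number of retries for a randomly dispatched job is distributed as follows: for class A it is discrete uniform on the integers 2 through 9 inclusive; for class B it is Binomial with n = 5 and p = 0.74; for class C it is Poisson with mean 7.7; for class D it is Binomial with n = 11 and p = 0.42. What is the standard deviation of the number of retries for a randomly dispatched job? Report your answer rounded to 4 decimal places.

2.0709

Per component, A: μ=5.5, E[X²]=35.5; B: μ=3.7, E[X²]=14.652; C: μ=7.7, E[X²]=66.99; D: μ=4.62, E[X²]=24.024.
E[X] = 0.25·5.5 + 0.5·3.7 + 0.0833333·7.7 + 0.166667·4.62 = 4.63667.
E[X²] = 0.25·35.5 + 0.5·14.652 + 0.0833333·66.99 + 0.166667·24.024 = 25.7875.
Var(X) = E[X²] − (E[X])² = 25.7875 − 21.4987 = 4.28882.
SD(X) = √4.28882 = 2.07095.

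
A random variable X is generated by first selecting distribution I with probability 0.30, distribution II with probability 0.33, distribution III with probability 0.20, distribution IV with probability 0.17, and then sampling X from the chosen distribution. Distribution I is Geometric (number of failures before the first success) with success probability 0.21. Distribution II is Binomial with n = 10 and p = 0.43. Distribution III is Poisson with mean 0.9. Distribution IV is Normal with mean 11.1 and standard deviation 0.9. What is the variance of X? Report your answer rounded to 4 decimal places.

16.6614

Per component, I: μ=3.7619, E[X²]=32.0658; II: μ=4.3, E[X²]=20.941; III: μ=0.9, E[X²]=1.71; IV: μ=11.1, E[X²]=124.02.
E[X] = 0.3·3.7619 + 0.33·4.3 + 0.2·0.9 + 0.17·11.1 = 4.61457.
E[X²] = 0.3·32.0658 + 0.33·20.941 + 0.2·1.71 + 0.17·124.02 = 37.9557.
Var(X) = E[X²] − (E[X])² = 37.9557 − 21.2943 = 16.6614.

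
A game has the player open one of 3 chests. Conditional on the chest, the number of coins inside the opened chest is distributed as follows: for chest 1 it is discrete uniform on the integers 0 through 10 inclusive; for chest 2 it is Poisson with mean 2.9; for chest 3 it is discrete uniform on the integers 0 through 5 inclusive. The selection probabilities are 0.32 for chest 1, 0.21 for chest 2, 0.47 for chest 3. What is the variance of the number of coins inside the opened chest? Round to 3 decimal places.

Per component, 1: μ=5, E[X²]=35; 2: μ=2.9, E[X²]=11.31; 3: μ=2.5, E[X²]=9.16667.
E[X] = 0.32·5 + 0.21·2.9 + 0.47·2.5 = 3.384.
E[X²] = 0.32·35 + 0.21·11.31 + 0.47·9.16667 = 17.8834.
Var(X) = E[X²] − (E[X])² = 17.8834 − 11.4515 = 6.43198.

6.432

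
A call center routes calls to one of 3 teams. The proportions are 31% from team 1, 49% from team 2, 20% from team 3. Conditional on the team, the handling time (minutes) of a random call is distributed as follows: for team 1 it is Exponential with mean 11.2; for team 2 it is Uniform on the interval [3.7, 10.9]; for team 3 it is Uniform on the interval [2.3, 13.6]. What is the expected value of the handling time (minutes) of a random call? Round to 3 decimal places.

8.639

Component means — 1: 11.2; 2: 7.3; 3: 7.95.
E[X] = 0.31·11.2 + 0.49·7.3 + 0.2·7.95 = 8.639.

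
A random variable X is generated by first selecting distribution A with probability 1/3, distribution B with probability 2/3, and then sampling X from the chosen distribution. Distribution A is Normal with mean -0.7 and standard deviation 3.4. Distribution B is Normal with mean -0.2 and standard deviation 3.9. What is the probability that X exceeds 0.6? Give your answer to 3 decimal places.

0.396

Conditional on each component, P(X > 0.6): A: 0.3511; B: 0.418736.
By total probability, P(X > 0.6) = 0.333333·0.3511 + 0.666667·0.418736 = 0.396191.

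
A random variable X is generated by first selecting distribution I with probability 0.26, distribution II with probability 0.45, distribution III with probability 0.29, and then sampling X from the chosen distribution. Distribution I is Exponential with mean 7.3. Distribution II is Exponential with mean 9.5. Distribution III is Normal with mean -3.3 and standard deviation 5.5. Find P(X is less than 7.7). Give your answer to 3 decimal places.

0.703

Conditional on each component, P(X < 7.7): I: 0.651736; II: 0.555376; III: 0.97725.
By total probability, P(X < 7.7) = 0.26·0.651736 + 0.45·0.555376 + 0.29·0.97725 = 0.702773.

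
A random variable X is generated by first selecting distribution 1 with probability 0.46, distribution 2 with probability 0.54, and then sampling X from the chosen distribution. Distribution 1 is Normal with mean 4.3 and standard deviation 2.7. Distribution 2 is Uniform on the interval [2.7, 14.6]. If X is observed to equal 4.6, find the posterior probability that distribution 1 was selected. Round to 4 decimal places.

0.5982

Likelihoods f(4.6 | ·): 1: 0.146847; 2: 0.0840336.
Posterior ∝ prior × likelihood. Numerator for 1: 0.46·0.146847 = 0.0675497.
Normalizing constant: 0.46·0.146847 + 0.54·0.0840336 = 0.112928.
P(1 | observation) = 0.0675497 / 0.112928 = 0.598167.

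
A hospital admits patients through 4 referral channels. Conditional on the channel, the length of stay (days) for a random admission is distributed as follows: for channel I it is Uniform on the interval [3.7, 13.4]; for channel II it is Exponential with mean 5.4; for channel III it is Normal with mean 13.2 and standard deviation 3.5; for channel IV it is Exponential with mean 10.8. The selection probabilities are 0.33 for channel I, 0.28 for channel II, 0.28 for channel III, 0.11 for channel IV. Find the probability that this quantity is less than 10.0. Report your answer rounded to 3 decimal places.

0.567

Conditional on each channel, P(X < 10.0): I: 0.649485; II: 0.843054; III: 0.180283; IV: 0.603836.
By total probability, P(X < 10.0) = 0.33·0.649485 + 0.28·0.843054 + 0.28·0.180283 + 0.11·0.603836 = 0.567286.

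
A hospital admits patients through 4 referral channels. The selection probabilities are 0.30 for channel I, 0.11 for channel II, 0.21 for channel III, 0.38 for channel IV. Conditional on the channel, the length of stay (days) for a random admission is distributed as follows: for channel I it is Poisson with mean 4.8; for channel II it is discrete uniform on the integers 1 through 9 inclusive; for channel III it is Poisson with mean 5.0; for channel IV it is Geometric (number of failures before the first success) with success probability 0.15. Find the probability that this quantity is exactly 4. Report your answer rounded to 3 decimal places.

0.133

Conditional on each channel, P(X = 4): I: 0.182029; II: 0.111111; III: 0.175467; IV: 0.0783009.
By total probability, P(X = 4) = 0.3·0.182029 + 0.11·0.111111 + 0.21·0.175467 + 0.38·0.0783009 = 0.133433.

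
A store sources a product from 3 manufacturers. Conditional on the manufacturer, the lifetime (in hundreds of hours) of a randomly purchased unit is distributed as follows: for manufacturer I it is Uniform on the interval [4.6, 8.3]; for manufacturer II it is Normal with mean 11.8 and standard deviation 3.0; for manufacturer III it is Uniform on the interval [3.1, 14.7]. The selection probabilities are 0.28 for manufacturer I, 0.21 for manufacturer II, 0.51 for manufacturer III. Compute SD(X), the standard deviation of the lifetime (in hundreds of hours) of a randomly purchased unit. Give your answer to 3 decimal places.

3.372

Per component, I: μ=6.45, E[X²]=42.7433; II: μ=11.8, E[X²]=148.24; III: μ=8.9, E[X²]=90.4233.
E[X] = 0.28·6.45 + 0.21·11.8 + 0.51·8.9 = 8.823.
E[X²] = 0.28·42.7433 + 0.21·148.24 + 0.51·90.4233 = 89.2144.
Var(X) = E[X²] − (E[X])² = 89.2144 − 77.8453 = 11.3691.
SD(X) = √11.3691 = 3.37181.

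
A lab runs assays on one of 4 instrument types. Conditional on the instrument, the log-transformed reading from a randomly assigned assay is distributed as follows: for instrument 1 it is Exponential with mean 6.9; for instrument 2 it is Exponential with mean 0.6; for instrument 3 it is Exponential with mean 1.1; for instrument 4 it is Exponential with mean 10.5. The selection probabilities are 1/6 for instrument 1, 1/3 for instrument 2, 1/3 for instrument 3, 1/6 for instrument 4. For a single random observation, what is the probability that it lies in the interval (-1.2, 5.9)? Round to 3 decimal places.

0.833

Conditional on each instrument, P(-1.2 < X < 5.9): 1: 0.574748; 2: 0.999946; 3: 0.995316; 4: 0.429878.
By total probability, P(-1.2 < X < 5.9) = 0.166667·0.574748 + 0.333333·0.999946 + 0.333333·0.995316 + 0.166667·0.429878 = 0.832525.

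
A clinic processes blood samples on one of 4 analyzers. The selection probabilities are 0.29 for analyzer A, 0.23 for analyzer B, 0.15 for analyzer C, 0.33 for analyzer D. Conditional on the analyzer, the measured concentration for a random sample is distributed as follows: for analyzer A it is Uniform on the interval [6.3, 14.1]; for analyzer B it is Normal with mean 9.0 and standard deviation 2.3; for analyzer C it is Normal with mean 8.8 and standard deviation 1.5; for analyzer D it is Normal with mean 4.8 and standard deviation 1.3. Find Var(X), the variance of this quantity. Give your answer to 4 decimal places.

Per component, A: μ=10.2, E[X²]=109.11; B: μ=9, E[X²]=86.29; C: μ=8.8, E[X²]=79.69; D: μ=4.8, E[X²]=24.73.
E[X] = 0.29·10.2 + 0.23·9 + 0.15·8.8 + 0.33·4.8 = 7.932.
E[X²] = 0.29·109.11 + 0.23·86.29 + 0.15·79.69 + 0.33·24.73 = 71.603.
Var(X) = E[X²] − (E[X])² = 71.603 − 62.9166 = 8.68638.

8.6864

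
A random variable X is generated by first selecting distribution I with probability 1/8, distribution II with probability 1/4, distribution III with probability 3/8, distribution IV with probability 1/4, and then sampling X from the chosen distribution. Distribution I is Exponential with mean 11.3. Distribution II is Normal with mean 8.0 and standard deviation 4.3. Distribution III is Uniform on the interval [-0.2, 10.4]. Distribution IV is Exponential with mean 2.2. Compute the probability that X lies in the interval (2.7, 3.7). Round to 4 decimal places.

Conditional on each component, P(2.7 < X < 3.7): I: 0.0666925; II: 0.0497849; III: 0.0943396; IV: 0.107055.
By total probability, P(2.7 < X < 3.7) = 0.125·0.0666925 + 0.25·0.0497849 + 0.375·0.0943396 + 0.25·0.107055 = 0.082924.

0.0829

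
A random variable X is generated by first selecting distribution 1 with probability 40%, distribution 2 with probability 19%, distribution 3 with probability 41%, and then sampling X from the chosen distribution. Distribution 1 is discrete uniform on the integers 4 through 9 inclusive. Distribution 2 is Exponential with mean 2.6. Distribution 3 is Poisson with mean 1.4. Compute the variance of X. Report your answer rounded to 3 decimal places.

8.559

Per component, 1: μ=6.5, E[X²]=45.1667; 2: μ=2.6, E[X²]=13.52; 3: μ=1.4, E[X²]=3.36.
E[X] = 0.4·6.5 + 0.19·2.6 + 0.41·1.4 = 3.668.
E[X²] = 0.4·45.1667 + 0.19·13.52 + 0.41·3.36 = 22.0131.
Var(X) = E[X²] − (E[X])² = 22.0131 − 13.4542 = 8.55884.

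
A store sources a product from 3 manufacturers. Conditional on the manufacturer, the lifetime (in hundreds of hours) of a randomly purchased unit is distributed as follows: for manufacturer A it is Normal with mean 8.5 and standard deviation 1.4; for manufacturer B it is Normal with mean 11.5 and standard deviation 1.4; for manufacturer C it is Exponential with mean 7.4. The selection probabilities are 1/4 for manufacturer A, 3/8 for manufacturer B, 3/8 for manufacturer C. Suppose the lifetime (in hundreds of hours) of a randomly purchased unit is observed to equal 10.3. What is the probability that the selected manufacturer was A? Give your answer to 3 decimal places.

0.265

Likelihoods f(10.3 | ·): A: 0.124688; B: 0.197354; C: 0.0335952.
Posterior ∝ prior × likelihood. Numerator for A: 0.25·0.124688 = 0.031172.
Normalizing constant: 0.25·0.124688 + 0.375·0.197354 + 0.375·0.0335952 = 0.117778.
P(A | observation) = 0.031172 / 0.117778 = 0.264668.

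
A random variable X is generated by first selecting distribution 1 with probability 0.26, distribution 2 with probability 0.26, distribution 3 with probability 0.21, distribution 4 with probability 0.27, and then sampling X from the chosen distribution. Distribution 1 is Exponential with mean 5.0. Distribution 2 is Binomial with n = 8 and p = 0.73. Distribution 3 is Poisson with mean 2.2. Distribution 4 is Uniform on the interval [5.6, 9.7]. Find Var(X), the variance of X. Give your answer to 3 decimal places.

Per component, 1: μ=5, E[X²]=50; 2: μ=5.84, E[X²]=35.6824; 3: μ=2.2, E[X²]=7.04; 4: μ=7.65, E[X²]=59.9233.
E[X] = 0.26·5 + 0.26·5.84 + 0.21·2.2 + 0.27·7.65 = 5.3459.
E[X²] = 0.26·50 + 0.26·35.6824 + 0.21·7.04 + 0.27·59.9233 = 39.9351.
Var(X) = E[X²] − (E[X])² = 39.9351 − 28.5786 = 11.3565.

11.356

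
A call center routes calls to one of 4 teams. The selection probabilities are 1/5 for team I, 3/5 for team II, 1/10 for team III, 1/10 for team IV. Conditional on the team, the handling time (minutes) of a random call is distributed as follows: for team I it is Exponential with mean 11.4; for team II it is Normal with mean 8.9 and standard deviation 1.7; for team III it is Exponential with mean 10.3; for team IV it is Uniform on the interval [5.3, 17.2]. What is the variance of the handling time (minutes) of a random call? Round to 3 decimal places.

40.748

Per component, I: μ=11.4, E[X²]=259.92; II: μ=8.9, E[X²]=82.1; III: μ=10.3, E[X²]=212.18; IV: μ=11.25, E[X²]=138.363.
E[X] = 0.2·11.4 + 0.6·8.9 + 0.1·10.3 + 0.1·11.25 = 9.775.
E[X²] = 0.2·259.92 + 0.6·82.1 + 0.1·212.18 + 0.1·138.363 = 136.298.
Var(X) = E[X²] − (E[X])² = 136.298 − 95.5506 = 40.7477.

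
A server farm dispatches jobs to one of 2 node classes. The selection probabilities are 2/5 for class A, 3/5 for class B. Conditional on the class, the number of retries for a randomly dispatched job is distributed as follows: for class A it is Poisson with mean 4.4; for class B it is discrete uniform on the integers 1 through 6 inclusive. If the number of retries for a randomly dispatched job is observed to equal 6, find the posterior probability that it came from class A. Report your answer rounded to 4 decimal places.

Likelihoods P(X=6 | ·): A: 0.123734; B: 0.166667.
Posterior ∝ prior × likelihood. Numerator for A: 0.4·0.123734 = 0.0494935.
Normalizing constant: 0.4·0.123734 + 0.6·0.166667 = 0.149493.
P(A | observation) = 0.0494935 / 0.149493 = 0.331074.

0.3311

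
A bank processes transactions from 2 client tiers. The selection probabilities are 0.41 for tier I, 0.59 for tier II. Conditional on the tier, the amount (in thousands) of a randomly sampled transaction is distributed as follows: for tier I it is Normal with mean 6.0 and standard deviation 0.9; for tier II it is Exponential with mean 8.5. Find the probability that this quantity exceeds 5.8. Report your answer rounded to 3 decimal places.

Conditional on each tier, P(X > 5.8): I: 0.58793; II: 0.505426.
By total probability, P(X > 5.8) = 0.41·0.58793 + 0.59·0.505426 = 0.539253.

0.539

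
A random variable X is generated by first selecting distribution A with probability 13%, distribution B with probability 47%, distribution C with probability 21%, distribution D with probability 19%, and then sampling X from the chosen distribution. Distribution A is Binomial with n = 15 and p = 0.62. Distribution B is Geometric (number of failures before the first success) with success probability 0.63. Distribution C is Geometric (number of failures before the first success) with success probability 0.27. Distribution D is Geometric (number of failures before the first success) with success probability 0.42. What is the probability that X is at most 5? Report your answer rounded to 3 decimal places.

Conditional on each component, P(X ≤ 5): A: 0.023219; B: 0.997434; C: 0.848666; D: 0.961931.
By total probability, P(X ≤ 5) = 0.13·0.023219 + 0.47·0.997434 + 0.21·0.848666 + 0.19·0.961931 = 0.832799.

0.833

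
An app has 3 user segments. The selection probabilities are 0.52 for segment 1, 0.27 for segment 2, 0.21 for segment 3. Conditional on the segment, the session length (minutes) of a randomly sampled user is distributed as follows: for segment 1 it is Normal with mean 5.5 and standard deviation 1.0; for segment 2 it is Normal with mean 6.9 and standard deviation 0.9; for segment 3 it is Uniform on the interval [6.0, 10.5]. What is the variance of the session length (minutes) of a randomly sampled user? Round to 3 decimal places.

Per component, 1: μ=5.5, E[X²]=31.25; 2: μ=6.9, E[X²]=48.42; 3: μ=8.25, E[X²]=69.75.
E[X] = 0.52·5.5 + 0.27·6.9 + 0.21·8.25 = 6.4555.
E[X²] = 0.52·31.25 + 0.27·48.42 + 0.21·69.75 = 43.9709.
Var(X) = E[X²] − (E[X])² = 43.9709 − 41.6735 = 2.29742.

2.297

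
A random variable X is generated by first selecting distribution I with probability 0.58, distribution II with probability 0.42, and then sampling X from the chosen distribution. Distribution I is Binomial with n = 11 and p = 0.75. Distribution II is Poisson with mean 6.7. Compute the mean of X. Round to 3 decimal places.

Component means — I: 8.25; II: 6.7.
E[X] = 0.58·8.25 + 0.42·6.7 = 7.599.

7.599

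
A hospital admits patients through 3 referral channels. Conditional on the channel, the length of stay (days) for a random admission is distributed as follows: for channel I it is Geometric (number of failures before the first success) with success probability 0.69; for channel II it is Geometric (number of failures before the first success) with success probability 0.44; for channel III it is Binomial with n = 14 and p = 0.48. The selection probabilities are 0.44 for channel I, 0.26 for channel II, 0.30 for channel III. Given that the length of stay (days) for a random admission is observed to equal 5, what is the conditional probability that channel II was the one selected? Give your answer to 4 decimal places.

0.1267

Likelihoods P(X=5 | ·): I: 0.00197541; II: 0.0242322; III: 0.141808.
Posterior ∝ prior × likelihood. Numerator for II: 0.26·0.0242322 = 0.00630037.
Normalizing constant: 0.44·0.00197541 + 0.26·0.0242322 + 0.3·0.141808 = 0.0497119.
P(II | observation) = 0.00630037 / 0.0497119 = 0.126738.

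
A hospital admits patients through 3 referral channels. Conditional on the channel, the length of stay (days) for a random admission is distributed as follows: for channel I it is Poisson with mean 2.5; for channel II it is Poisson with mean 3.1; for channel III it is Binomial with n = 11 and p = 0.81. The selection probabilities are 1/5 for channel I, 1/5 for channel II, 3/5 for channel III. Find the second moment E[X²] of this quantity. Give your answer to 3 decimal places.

For each component E[X²] = Var + (mean)², giving I: 8.75; II: 12.71; III: 81.081.
Overall E[X²] = 0.2·8.75 + 0.2·12.71 + 0.6·81.081 = 52.9406.

52.941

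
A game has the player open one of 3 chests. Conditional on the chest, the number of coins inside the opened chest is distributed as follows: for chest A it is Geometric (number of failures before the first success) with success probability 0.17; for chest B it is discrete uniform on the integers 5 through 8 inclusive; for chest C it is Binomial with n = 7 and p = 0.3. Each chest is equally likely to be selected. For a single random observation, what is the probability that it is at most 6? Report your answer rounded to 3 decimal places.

Conditional on each chest, P(X ≤ 6): A: 0.728639; B: 0.5; C: 0.999781.
By total probability, P(X ≤ 6) = 0.333333·0.728639 + 0.333333·0.5 + 0.333333·0.999781 = 0.742807.

0.743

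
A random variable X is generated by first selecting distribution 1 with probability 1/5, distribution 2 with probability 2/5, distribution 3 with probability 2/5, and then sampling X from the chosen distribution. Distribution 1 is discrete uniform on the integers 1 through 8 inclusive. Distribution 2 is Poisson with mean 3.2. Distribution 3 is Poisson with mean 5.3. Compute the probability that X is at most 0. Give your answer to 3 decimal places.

Conditional on each component, P(X ≤ 0): 1: 0; 2: 0.0407622; 3: 0.00499159.
By total probability, P(X ≤ 0) = 0.2·0 + 0.4·0.0407622 + 0.4·0.00499159 = 0.0183015.

0.018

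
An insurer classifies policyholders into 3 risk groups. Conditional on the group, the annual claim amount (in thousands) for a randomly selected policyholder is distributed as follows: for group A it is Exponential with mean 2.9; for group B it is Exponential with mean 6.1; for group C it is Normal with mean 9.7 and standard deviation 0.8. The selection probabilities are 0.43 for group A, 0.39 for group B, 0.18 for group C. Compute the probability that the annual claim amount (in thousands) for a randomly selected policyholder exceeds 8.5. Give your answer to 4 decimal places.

0.2877

Conditional on each group, P(X > 8.5): A: 0.0533418; B: 0.248219; C: 0.933193.
By total probability, P(X > 8.5) = 0.43·0.0533418 + 0.39·0.248219 + 0.18·0.933193 = 0.287717.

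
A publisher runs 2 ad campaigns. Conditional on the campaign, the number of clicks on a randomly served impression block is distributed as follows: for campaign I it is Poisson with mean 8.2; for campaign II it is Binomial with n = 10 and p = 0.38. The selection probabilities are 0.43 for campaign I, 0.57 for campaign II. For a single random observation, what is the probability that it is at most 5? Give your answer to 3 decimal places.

0.568

Conditional on each campaign, P(X ≤ 5): I: 0.173594; II: 0.86524.
By total probability, P(X ≤ 5) = 0.43·0.173594 + 0.57·0.86524 = 0.567832.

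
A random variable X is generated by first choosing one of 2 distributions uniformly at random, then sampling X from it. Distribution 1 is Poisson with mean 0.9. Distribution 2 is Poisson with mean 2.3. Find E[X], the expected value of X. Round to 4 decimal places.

Component means — 1: 0.9; 2: 2.3.
E[X] = 0.5·0.9 + 0.5·2.3 = 1.6.

1.6000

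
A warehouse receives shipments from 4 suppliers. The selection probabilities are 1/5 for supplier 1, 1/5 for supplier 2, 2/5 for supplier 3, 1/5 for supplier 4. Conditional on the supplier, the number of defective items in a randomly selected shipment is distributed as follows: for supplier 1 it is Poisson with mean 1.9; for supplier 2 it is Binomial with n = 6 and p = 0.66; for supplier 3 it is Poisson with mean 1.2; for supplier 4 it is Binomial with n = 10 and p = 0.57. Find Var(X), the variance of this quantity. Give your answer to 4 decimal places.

Per component, 1: μ=1.9, E[X²]=5.51; 2: μ=3.96, E[X²]=17.028; 3: μ=1.2, E[X²]=2.64; 4: μ=5.7, E[X²]=34.941.
E[X] = 0.2·1.9 + 0.2·3.96 + 0.4·1.2 + 0.2·5.7 = 2.792.
E[X²] = 0.2·5.51 + 0.2·17.028 + 0.4·2.64 + 0.2·34.941 = 12.5518.
Var(X) = E[X²] − (E[X])² = 12.5518 − 7.79526 = 4.75654.

4.7565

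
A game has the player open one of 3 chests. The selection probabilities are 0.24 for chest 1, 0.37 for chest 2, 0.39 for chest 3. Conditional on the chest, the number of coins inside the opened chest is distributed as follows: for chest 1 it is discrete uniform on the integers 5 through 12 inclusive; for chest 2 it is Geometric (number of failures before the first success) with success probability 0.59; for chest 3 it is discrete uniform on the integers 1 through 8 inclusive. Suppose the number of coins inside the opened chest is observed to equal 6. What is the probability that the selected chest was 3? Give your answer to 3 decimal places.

0.611

Likelihoods P(X=6 | ·): 1: 0.125; 2: 0.00280256; 3: 0.125.
Posterior ∝ prior × likelihood. Numerator for 3: 0.39·0.125 = 0.04875.
Normalizing constant: 0.24·0.125 + 0.37·0.00280256 + 0.39·0.125 = 0.0797869.
P(3 | observation) = 0.04875 / 0.0797869 = 0.611002.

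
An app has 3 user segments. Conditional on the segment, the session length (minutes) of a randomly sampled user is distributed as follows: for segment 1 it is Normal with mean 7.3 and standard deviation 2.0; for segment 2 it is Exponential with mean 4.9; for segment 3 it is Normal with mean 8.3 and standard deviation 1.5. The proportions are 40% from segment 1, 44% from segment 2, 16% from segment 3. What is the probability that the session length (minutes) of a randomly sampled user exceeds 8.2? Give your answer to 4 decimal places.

0.2973

Conditional on each segment, P(X > 8.2): 1: 0.326355; 2: 0.187595; 3: 0.526576.
By total probability, P(X > 8.2) = 0.4·0.326355 + 0.44·0.187595 + 0.16·0.526576 = 0.297336.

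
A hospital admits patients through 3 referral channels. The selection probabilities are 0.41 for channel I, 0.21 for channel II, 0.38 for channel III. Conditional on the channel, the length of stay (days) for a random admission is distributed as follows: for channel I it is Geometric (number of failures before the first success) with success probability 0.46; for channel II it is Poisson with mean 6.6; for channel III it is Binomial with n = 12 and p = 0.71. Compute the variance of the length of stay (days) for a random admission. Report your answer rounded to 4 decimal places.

Per component, I: μ=1.17391, E[X²]=3.93006; II: μ=6.6, E[X²]=50.16; III: μ=8.52, E[X²]=75.0612.
E[X] = 0.41·1.17391 + 0.21·6.6 + 0.38·8.52 = 5.1049.
E[X²] = 0.41·3.93006 + 0.21·50.16 + 0.38·75.0612 = 40.6682.
Var(X) = E[X²] − (E[X])² = 40.6682 − 26.06 = 14.6081.

14.6081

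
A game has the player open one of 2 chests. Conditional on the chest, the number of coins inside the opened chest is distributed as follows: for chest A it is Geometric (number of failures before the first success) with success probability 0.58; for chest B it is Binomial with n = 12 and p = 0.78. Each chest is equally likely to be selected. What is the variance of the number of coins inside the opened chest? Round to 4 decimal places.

20.2984

Per component, A: μ=0.724138, E[X²]=1.77289; B: μ=9.36, E[X²]=89.6688.
E[X] = 0.5·0.724138 + 0.5·9.36 = 5.04207.
E[X²] = 0.5·1.77289 + 0.5·89.6688 = 45.7208.
Var(X) = E[X²] − (E[X])² = 45.7208 − 25.4225 = 20.2984.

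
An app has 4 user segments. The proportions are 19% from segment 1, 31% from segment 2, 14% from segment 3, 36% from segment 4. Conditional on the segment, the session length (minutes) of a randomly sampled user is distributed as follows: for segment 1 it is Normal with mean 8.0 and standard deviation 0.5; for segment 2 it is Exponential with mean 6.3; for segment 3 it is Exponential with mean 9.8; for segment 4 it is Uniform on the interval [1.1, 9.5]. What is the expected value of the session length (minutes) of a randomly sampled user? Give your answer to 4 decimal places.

Component means — 1: 8; 2: 6.3; 3: 9.8; 4: 5.3.
E[X] = 0.19·8 + 0.31·6.3 + 0.14·9.8 + 0.36·5.3 = 6.753.

6.7530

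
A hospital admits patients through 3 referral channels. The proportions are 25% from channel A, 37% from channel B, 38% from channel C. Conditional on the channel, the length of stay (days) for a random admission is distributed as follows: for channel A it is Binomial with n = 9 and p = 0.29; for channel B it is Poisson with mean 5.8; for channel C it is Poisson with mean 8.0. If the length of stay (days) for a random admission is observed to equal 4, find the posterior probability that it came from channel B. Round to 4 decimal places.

Likelihoods P(X=4 | ·): A: 0.160788; B: 0.142755; C: 0.0572523.
Posterior ∝ prior × likelihood. Numerator for B: 0.37·0.142755 = 0.0528195.
Normalizing constant: 0.25·0.160788 + 0.37·0.142755 + 0.38·0.0572523 = 0.114772.
P(B | observation) = 0.0528195 / 0.114772 = 0.460211.

0.4602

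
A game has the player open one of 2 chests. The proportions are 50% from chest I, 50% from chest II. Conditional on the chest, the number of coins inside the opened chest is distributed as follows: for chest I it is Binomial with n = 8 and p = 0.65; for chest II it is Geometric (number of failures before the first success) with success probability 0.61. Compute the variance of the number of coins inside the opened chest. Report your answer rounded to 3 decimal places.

Per component, I: μ=5.2, E[X²]=28.86; II: μ=0.639344, E[X²]=1.45687.
E[X] = 0.5·5.2 + 0.5·0.639344 = 2.91967.
E[X²] = 0.5·28.86 + 0.5·1.45687 = 15.1584.
Var(X) = E[X²] − (E[X])² = 15.1584 − 8.52449 = 6.63395.

6.634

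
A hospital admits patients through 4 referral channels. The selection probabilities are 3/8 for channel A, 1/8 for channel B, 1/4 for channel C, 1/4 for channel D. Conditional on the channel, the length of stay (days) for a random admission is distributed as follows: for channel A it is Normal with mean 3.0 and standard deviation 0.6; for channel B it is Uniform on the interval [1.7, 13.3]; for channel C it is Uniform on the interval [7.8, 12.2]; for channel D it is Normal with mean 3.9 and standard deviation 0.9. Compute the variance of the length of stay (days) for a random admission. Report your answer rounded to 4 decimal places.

Per component, A: μ=3, E[X²]=9.36; B: μ=7.5, E[X²]=67.4633; C: μ=10, E[X²]=101.613; D: μ=3.9, E[X²]=16.02.
E[X] = 0.375·3 + 0.125·7.5 + 0.25·10 + 0.25·3.9 = 5.5375.
E[X²] = 0.375·9.36 + 0.125·67.4633 + 0.25·101.613 + 0.25·16.02 = 41.3513.
Var(X) = E[X²] − (E[X])² = 41.3513 − 30.6639 = 10.6873.

10.6873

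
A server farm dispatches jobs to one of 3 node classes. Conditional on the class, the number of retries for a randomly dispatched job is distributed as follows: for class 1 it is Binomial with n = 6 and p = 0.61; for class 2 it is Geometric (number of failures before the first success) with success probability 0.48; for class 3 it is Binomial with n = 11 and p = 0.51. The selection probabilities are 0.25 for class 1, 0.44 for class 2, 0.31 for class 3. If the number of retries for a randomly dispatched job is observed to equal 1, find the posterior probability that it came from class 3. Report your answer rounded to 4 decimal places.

0.0116

Likelihoods P(X=1 | ·): 1: 0.0330221; 2: 0.2496; 3: 0.00447635.
Posterior ∝ prior × likelihood. Numerator for 3: 0.31·0.00447635 = 0.00138767.
Normalizing constant: 0.25·0.0330221 + 0.44·0.2496 + 0.31·0.00447635 = 0.119467.
P(3 | observation) = 0.00138767 / 0.119467 = 0.0116155.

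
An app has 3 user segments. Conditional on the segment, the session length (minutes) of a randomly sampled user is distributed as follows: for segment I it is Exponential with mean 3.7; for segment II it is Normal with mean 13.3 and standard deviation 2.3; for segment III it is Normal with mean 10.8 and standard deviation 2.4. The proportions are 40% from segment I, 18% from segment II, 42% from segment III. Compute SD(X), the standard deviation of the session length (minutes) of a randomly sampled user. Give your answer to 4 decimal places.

Per component, I: μ=3.7, E[X²]=27.38; II: μ=13.3, E[X²]=182.18; III: μ=10.8, E[X²]=122.4.
E[X] = 0.4·3.7 + 0.18·13.3 + 0.42·10.8 = 8.41.
E[X²] = 0.4·27.38 + 0.18·182.18 + 0.42·122.4 = 95.1524.
Var(X) = E[X²] − (E[X])² = 95.1524 − 70.7281 = 24.4243.
SD(X) = √24.4243 = 4.94209.

4.9421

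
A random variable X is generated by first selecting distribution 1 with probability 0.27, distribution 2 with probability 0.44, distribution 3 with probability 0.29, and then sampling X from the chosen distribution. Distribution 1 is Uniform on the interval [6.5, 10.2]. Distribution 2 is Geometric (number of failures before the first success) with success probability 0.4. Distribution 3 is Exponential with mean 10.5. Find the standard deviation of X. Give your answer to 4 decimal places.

Per component, 1: μ=8.35, E[X²]=70.8633; 2: μ=1.5, E[X²]=6; 3: μ=10.5, E[X²]=220.5.
E[X] = 0.27·8.35 + 0.44·1.5 + 0.29·10.5 = 5.9595.
E[X²] = 0.27·70.8633 + 0.44·6 + 0.29·220.5 = 85.7181.
Var(X) = E[X²] − (E[X])² = 85.7181 − 35.5156 = 50.2025.
SD(X) = √50.2025 = 7.08537.

7.0854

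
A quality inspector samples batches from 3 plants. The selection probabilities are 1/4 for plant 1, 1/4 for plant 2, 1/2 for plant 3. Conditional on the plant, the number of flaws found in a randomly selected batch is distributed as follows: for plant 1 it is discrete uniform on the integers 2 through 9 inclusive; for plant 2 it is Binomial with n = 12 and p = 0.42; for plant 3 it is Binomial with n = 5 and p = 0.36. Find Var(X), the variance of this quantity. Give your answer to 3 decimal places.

Per component, 1: μ=5.5, E[X²]=35.5; 2: μ=5.04, E[X²]=28.3248; 3: μ=1.8, E[X²]=4.392.
E[X] = 0.25·5.5 + 0.25·5.04 + 0.5·1.8 = 3.535.
E[X²] = 0.25·35.5 + 0.25·28.3248 + 0.5·4.392 = 18.1522.
Var(X) = E[X²] − (E[X])² = 18.1522 − 12.4962 = 5.65597.

5.656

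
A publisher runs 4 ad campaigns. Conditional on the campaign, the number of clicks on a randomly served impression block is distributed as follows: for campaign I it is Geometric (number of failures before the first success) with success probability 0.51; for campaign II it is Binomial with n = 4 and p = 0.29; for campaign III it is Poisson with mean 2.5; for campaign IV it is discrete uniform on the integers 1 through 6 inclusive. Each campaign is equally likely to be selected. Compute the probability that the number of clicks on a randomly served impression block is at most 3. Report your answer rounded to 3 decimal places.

0.798

Conditional on each campaign, P(X ≤ 3): I: 0.942352; II: 0.992927; III: 0.757576; IV: 0.5.
By total probability, P(X ≤ 3) = 0.25·0.942352 + 0.25·0.992927 + 0.25·0.757576 + 0.25·0.5 = 0.798214.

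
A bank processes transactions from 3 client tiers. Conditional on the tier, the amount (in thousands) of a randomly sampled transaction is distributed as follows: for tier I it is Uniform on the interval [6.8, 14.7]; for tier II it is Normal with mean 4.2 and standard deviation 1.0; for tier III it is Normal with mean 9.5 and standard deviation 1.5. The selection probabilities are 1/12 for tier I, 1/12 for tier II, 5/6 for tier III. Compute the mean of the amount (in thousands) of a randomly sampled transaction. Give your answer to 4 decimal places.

Component means — I: 10.75; II: 4.2; III: 9.5.
E[X] = 0.0833333·10.75 + 0.0833333·4.2 + 0.833333·9.5 = 9.1625.

9.1625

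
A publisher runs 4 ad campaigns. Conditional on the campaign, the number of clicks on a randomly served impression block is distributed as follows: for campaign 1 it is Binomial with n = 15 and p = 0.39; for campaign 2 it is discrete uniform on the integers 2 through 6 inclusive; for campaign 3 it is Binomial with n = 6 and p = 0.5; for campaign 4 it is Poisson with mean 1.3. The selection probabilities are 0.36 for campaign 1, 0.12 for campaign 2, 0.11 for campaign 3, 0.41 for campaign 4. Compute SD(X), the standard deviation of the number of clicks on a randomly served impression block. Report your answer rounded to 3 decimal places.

Per component, 1: μ=5.85, E[X²]=37.791; 2: μ=4, E[X²]=18; 3: μ=3, E[X²]=10.5; 4: μ=1.3, E[X²]=2.99.
E[X] = 0.36·5.85 + 0.12·4 + 0.11·3 + 0.41·1.3 = 3.449.
E[X²] = 0.36·37.791 + 0.12·18 + 0.11·10.5 + 0.41·2.99 = 18.1457.
Var(X) = E[X²] − (E[X])² = 18.1457 − 11.8956 = 6.25006.
SD(X) = √6.25006 = 2.50001.

2.500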